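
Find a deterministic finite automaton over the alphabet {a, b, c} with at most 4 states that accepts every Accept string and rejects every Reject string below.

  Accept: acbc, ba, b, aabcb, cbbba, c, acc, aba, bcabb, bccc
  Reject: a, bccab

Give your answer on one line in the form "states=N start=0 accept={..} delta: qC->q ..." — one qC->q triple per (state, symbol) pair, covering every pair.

Grow the machine one transition at a time. Run the examples from 0; the earliest place one falls off (shortest prefix, ties alphabetical) gets sent to the lowest-numbered state that keeps every Accept/Reject pair distinguishable — a pair clashes when both reach the same state with identical unread suffix — and to a fresh state only if none does.
a: 0a undefined. 0a->0: ok.
b: 0b undefined. 0b->0: no, ba/a meet in 0. Open state 1: 0b->1.
c: 0c undefined. 0c->0: no, c/a meet in 0. 0c->1: ok.
ba: 1a undefined. 1a->0: no, ba/a meet in 0. 1a->1: ok.
bc: 1c undefined. 1c->0: no, acc/a meet in 0. 1c->1: no, aabcb/bccab meet in 1 with "b" left. Open state 2: 1c->2.
cb: 1b undefined. 1b->0: no, cbbba/a meet in 0. 1b->1: ok.
bca: 2a undefined. 2a->0: ok.
bcc: 2c undefined. 2c->0: no, ba/bccab meet in 1. 2c->1: no, ba/bccab meet in 1. 2c->2: no, ba/bccab meet in 1. Open state 3: 2c->3.
bcca: 3a undefined. 3a->0: no, ba/bccab meet in 1. 3a->1: no, ba/bccab meet in 1. 3a->2: no, aabcb/bccab meet in 2 with "b" left. 3a->3: ok.
bccc: 3c undefined. 3c->0: no, bccc/a meet in 0. 3c->1: ok.
aabcb: 2b undefined. 2b->0: no, aabcb/a meet in 0. 2b->1: ok.
bccab: 3b undefined. 3b->0: ok.
All examples now run through 4 states with every (state, symbol) defined. Accept strings end in {1,2}, Reject strings end in {0}; accept={1,2}.

states=4 start=0 accept={1,2} delta: 0a->0 0b->1 0c->1 1a->1 1b->1 1c->2 2a->0 2b->1 2c->3 3a->3 3b->0 3c->1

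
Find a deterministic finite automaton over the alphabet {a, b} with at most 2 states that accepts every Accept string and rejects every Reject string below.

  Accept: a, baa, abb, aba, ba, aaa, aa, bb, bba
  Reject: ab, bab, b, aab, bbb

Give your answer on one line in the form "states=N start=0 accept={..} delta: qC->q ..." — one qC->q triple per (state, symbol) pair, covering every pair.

states=2 start=0 accept={0} delta: 0a->0 0b->1 1a->0 1b->0

Fold the examples into a partial DFA from state 0: repeatedly fix the first undefined (state, symbol) met by the shortest-then-alphabetical prefix, trying targets in increasing order and rejecting any under which an Accept and a Reject string meet in one state with the same remainder; add a state when all current targets are rejected. Accepting states are where Accept strings end.
a: 0a undefined. 0a->0: ok.
b: 0b undefined. 0b->0: no, a/ab meet in 0. Open state 1: 0b->1.
ba: 1a undefined. 1a->0: ok.
bb: 1b undefined. 1b->0: ok.
All examples now run through 2 states with every (state, symbol) defined. Accept strings end in {0}, Reject strings end in {1}; accept={0}.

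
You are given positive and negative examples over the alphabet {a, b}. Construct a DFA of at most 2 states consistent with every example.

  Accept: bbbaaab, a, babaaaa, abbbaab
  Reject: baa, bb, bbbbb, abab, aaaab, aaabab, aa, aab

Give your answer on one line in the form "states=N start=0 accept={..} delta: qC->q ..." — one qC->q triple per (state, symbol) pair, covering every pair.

State merging on the prefix tree: take the shortest (then alphabetical) example prefix whose next move is undefined and point that move at state 0, else 1, else 2, ...; a target is out if some Accept/Reject pair would then sit in one state with the same input left (inseparable). If every existing state is out, open a new one.
a: 0a undefined. 0a->0: no, a/aa meet in 0. Open state 1: 0a->1.
b: 0b undefined. 0b->0: ok.
aa: 1a undefined. 1a->0: ok.
ab: 1b undefined. 1b->0: no, bbbaaab/baa meet in 0. 1b->1: ok.
All examples now run through 2 states with every (state, symbol) defined. Accept strings end in {1}, Reject strings end in {0}; accept={1}.

states=2 start=0 accept={1} delta: 0a->1 0b->0 1a->0 1b->1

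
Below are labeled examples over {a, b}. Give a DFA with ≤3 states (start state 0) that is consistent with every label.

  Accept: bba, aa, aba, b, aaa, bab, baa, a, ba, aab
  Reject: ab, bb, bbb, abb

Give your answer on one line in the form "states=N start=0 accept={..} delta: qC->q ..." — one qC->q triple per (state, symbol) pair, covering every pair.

states=3 start=0 accept={0,1} delta: 0a->1 0b->1 1a->0 1b->2 2a->0 2b->2

Grow the machine one transition at a time. Run the examples from 0; the earliest place one falls off (shortest prefix, ties alphabetical) gets sent to the lowest-numbered state that keeps every Accept/Reject pair distinguishable — a pair clashes when both reach the same state with identical unread suffix — and to a fresh state only if none does.
a: 0a undefined. 0a->0: no, b/ab meet in 0 with "b" left. Open state 1: 0a->1.
b: 0b undefined. 0b->0: no, b/bb meet in 0. 0b->1: ok.
aa: 1a undefined. 1a->0: ok.
ab: 1b undefined. 1b->0: no, bba/bbb meet in 1. 1b->1: no, b/ab meet in 1. Open state 2: 1b->2.
aba: 2a undefined. 2a->0: ok.
abb: 2b undefined. 2b->0: no, bba/bbb meet in 0. 2b->1: no, b/bbb meet in 1. 2b->2: ok.
All examples now run through 3 states with every (state, symbol) defined. Accept strings end in {0,1}, Reject strings end in {2}; accept={0,1}.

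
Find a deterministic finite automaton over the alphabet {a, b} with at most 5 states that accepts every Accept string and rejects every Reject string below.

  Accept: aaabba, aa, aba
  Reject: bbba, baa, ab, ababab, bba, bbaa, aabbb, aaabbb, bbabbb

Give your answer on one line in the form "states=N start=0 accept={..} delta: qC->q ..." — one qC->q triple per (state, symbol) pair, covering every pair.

Grow the machine one transition at a time. Run the examples from 0; the earliest place one falls off (shortest prefix, ties alphabetical) gets sent to the lowest-numbered state that keeps every Accept/Reject pair distinguishable — a pair clashes when both reach the same state with identical unread suffix — and to a fresh state only if none does.
a: 0a undefined. 0a->0: no, aaabba/bba meet in 0 with "bba" left. Open state 1: 0a->1.
b: 0b undefined. 0b->0: no, aa/baa meet in 1 with "a" left. 0b->1: no, aba/bba meet in 1 with "ba" left. Open state 2: 0b->2.
aa: 1a undefined. 1a->0: ok.
ab: 1b undefined. 1b->0: no, aa/ab meet in 0. 1b->1: ok.
ba: 2a undefined. 2a->0: ok.
bb: 2b undefined. 2b->0: no, aaabba/bbba meet in 0. 2b->1: no, aaabba/bbba meet in 0. 2b->2: no, aaabba/bbba meet in 0. Open state 3: 2b->3.
bba: 3a undefined. 3a->0: no, aaabba/bba meet in 0. 3a->1: no, aaabba/bbaa meet in 0. 3a->2: no, aaabba/bbaa meet in 0. 3a->3: ok.
bbb: 3b undefined. 3b->0: no, aaabba/aabbb meet in 0. 3b->1: no, aaabba/bbba meet in 0. 3b->2: no, aaabba/bbba meet in 0. 3b->3: ok.
All examples now run through 4 states with every (state, symbol) defined. Accept strings end in {0}, Reject strings end in {1,2,3}; accept={0}.

states=4 start=0 accept={0} delta: 0a->1 0b->2 1a->0 1b->1 2a->0 2b->3 3a->3 3b->3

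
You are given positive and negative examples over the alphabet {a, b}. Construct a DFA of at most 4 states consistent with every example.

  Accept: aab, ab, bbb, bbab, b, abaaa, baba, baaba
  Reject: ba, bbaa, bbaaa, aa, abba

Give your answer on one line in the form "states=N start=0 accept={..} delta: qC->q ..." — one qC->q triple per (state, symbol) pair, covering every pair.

Fold the examples into a partial DFA from state 0: repeatedly fix the first undefined (state, symbol) met by the shortest-then-alphabetical prefix, trying targets in increasing order and rejecting any under which an Accept and a Reject string meet in one state with the same remainder; add a state when all current targets are rejected. Accepting states are where Accept strings end.
a: 0a undefined. 0a->0: ok.
b: 0b undefined. 0b->0: no, aab/ba meet in 0. Open state 1: 0b->1.
ba: 1a undefined. 1a->0: no, abaaa/ba meet in 0. 1a->1: no, aab/ba meet in 1. Open state 2: 1a->2.
bb: 1b undefined. 1b->0: ok.
baa: 2a undefined. 2a->0: no, abaaa/bbaa meet in 0. 2a->1: no, abaaa/ba meet in 2. 2a->2: no, abaaa/ba meet in 2. Open state 3: 2a->3.
bab: 2b undefined. 2b->0: no, baba/bbaa meet in 0. 2b->1: no, baba/ba meet in 2. 2b->2: ok.
baab: 3b undefined. 3b->0: no, baaba/bbaa meet in 0. 3b->1: no, baaba/ba meet in 2. 3b->2: ok.
abaaa: 3a undefined. 3a->0: no, abaaa/bbaa meet in 0. 3a->1: ok.
All examples now run through 4 states with every (state, symbol) defined. Accept strings end in {1,3}, Reject strings end in {0,2}; accept={1,3}.

states=4 start=0 accept={1,3} delta: 0a->0 0b->1 1a->2 1b->0 2a->3 2b->2 3a->1 3b->2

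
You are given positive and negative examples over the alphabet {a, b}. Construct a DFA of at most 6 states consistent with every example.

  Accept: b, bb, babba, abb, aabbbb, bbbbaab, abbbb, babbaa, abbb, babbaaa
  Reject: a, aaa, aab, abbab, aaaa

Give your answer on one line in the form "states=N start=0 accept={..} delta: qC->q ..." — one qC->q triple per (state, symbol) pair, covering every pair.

State merging on the prefix tree: take the shortest (then alphabetical) example prefix whose next move is undefined and point that move at state 0, else 1, else 2, ...; a target is out if some Accept/Reject pair would then sit in one state with the same input left (inseparable). If every existing state is out, open a new one.
a: 0a undefined. 0a->0: no, b/aab meet in 0 with "b" left. Open state 1: 0a->1.
b: 0b undefined. 0b->0: no, bbbbaab/aab meet in 1 with "ab" left. 0b->1: no, b/a meet in 1. Open state 2: 0b->2.
aa: 1a undefined. 1a->0: no, b/aab meet in 2. 1a->1: ok.
ab: 1b undefined. 1b->0: ok.
ba: 2a undefined. 2a->0: no, b/abbab meet in 2. 2a->1: no, babba/a meet in 1. 2a->2: no, bb/abbab meet in 2 with "b" left. Open state 3: 2a->3.
bb: 2b undefined. 2b->0: no, bb/aab meet in 0. 2b->1: no, bb/a meet in 1. 2b->2: ok.
bab: 3b undefined. 3b->0: ok.
babbaa: 3a undefined. 3a->0: no, babbaa/aab meet in 0. 3a->1: no, bbbbaab/aab meet in 0. 3a->2: ok.
All examples now run through 4 states with every (state, symbol) defined. Accept strings end in {2,3}, Reject strings end in {0,1}; accept={2,3}.

states=4 start=0 accept={2,3} delta: 0a->1 0b->2 1a->1 1b->0 2a->3 2b->2 3a->2 3b->0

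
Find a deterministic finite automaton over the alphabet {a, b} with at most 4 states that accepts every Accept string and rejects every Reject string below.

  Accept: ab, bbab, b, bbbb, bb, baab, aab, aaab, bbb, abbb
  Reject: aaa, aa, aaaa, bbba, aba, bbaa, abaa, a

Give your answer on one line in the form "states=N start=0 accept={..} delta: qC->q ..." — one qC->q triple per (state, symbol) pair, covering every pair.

states=2 start=0 accept={1} delta: 0a->0 0b->1 1a->0 1b->1

Grow the machine one transition at a time. Run the examples from 0; the earliest place one falls off (shortest prefix, ties alphabetical) gets sent to the lowest-numbered state that keeps every Accept/Reject pair distinguishable — a pair clashes when both reach the same state with identical unread suffix — and to a fresh state only if none does.
a: 0a undefined. 0a->0: ok.
b: 0b undefined. 0b->0: no, ab/aaa meet in 0. Open state 1: 0b->1.
ba: 1a undefined. 1a->0: ok.
bb: 1b undefined. 1b->0: no, bbbb/aaa meet in 0. 1b->1: ok.
All examples now run through 2 states with every (state, symbol) defined. Accept strings end in {1}, Reject strings end in {0}; accept={1}.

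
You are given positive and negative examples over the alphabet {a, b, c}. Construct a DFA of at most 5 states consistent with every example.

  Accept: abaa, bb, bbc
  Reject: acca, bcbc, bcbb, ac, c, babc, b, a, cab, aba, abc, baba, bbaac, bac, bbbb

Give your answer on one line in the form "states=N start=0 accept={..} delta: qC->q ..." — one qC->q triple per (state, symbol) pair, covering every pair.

State merging on the prefix tree: take the shortest (then alphabetical) example prefix whose next move is undefined and point that move at state 0, else 1, else 2, ...; a target is out if some Accept/Reject pair would then sit in one state with the same input left (inseparable). If every existing state is out, open a new one.
a: 0a undefined. 0a->0: ok.
b: 0b undefined. 0b->0: no, abaa/b meet in 0. Open state 1: 0b->1.
c: 0c undefined. 0c->0: ok.
ba: 1a undefined. 1a->0: no, abaa/acca meet in 0. 1a->1: no, abaa/b meet in 1. Open state 2: 1a->2.
bb: 1b undefined. 1b->0: no, bb/acca meet in 0. 1b->1: no, bb/b meet in 1. 1b->2: no, bb/aba meet in 2. Open state 3: 1b->3.
bc: 1c undefined. 1c->0: no, bb/bcbb meet in 3. 1c->1: no, bbc/bcbc meet in 3 with "c" left. 1c->2: ok.
bab: 2b undefined. 2b->0: ok.
bac: 2c undefined. 2c->0: ok.
bba: 3a undefined. 3a->0: ok.
bbb: 3b undefined. 3b->0: ok.
bbc: 3c undefined. 3c->0: no, bbc/acca meet in 0. 3c->1: no, bbc/bcbb meet in 1. 3c->2: no, bbc/aba meet in 2. 3c->3: ok.
abaa: 2a undefined. 2a->0: no, abaa/acca meet in 0. 2a->1: no, abaa/bcbb meet in 1. 2a->2: no, abaa/aba meet in 2. 2a->3: ok.
All examples now run through 4 states with every (state, symbol) defined. Accept strings end in {3}, Reject strings end in {0,1,2}; accept={3}.

states=4 start=0 accept={3} delta: 0a->0 0b->1 0c->0 1a->2 1b->3 1c->2 2a->3 2b->0 2c->0 3a->0 3b->0 3c->3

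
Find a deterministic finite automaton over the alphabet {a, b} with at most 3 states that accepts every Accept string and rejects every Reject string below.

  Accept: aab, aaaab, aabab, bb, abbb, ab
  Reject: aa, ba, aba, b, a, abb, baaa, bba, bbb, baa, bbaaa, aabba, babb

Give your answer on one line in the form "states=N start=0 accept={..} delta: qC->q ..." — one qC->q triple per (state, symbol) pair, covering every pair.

states=2 start=0 accept={0} delta: 0a->1 0b->1 1a->1 1b->0

Grow the machine one transition at a time. Run the examples from 0; the earliest place one falls off (shortest prefix, ties alphabetical) gets sent to the lowest-numbered state that keeps every Accept/Reject pair distinguishable — a pair clashes when both reach the same state with identical unread suffix — and to a fresh state only if none does.
a: 0a undefined. 0a->0: no, aab/b meet in 0 with "b" left. Open state 1: 0a->1.
b: 0b undefined. 0b->0: no, bb/b meet in 0. 0b->1: ok.
aa: 1a undefined. 1a->0: no, aab/b meet in 1. 1a->1: ok.
ab: 1b undefined. 1b->0: ok.
All examples now run through 2 states with every (state, symbol) defined. Accept strings end in {0}, Reject strings end in {1}; accept={0}.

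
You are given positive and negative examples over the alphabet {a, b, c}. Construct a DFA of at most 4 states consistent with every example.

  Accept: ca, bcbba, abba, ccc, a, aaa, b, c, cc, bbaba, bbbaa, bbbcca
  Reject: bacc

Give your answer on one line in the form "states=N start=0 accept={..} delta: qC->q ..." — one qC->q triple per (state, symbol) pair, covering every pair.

Grow the machine one transition at a time. Run the examples from 0; the earliest place one falls off (shortest prefix, ties alphabetical) gets sent to the lowest-numbered state that keeps every Accept/Reject pair distinguishable — a pair clashes when both reach the same state with identical unread suffix — and to a fresh state only if none does.
a: 0a undefined. 0a->0: ok.
b: 0b undefined. 0b->0: no, cc/bacc meet in 0 with "cc" left. Open state 1: 0b->1.
c: 0c undefined. 0c->0: ok.
ba: 1a undefined. 1a->0: no, ca/bacc meet in 0. 1a->1: ok.
bb: 1b undefined. 1b->0: ok.
bc: 1c undefined. 1c->0: no, ca/bacc meet in 0. 1c->1: no, bcbba/bacc meet in 1. Open state 2: 1c->2.
bcb: 2b undefined. 2b->0: ok.
bacc: 2c undefined. 2c->0: no, ca/bacc meet in 0. 2c->1: no, bcbba/bacc meet in 1. 2c->2: ok.
bbbcca: 2a undefined. 2a->0: ok.
All examples now run through 3 states with every (state, symbol) defined. Accept strings end in {0,1}, Reject strings end in {2}; accept={0,1}.

states=3 start=0 accept={0,1} delta: 0a->0 0b->1 0c->0 1a->1 1b->0 1c->2 2a->0 2b->0 2c->2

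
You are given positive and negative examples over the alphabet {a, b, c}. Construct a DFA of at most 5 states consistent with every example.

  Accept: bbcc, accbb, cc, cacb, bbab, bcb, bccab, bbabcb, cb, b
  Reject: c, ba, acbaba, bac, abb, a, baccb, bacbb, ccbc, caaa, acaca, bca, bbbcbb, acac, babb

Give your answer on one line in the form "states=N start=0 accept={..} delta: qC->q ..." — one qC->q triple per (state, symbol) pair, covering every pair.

Grow the machine one transition at a time. Run the examples from 0; the earliest place one falls off (shortest prefix, ties alphabetical) gets sent to the lowest-numbered state that keeps every Accept/Reject pair distinguishable — a pair clashes when both reach the same state with identical unread suffix — and to a fresh state only if none does.
a: 0a undefined. 0a->0: ok.
b: 0b undefined. 0b->0: no, bbab/ba meet in 0. Open state 1: 0b->1.
c: 0c undefined. 0c->0: no, accbb/abb meet in 1 with "b" left. 0c->1: no, cb/abb meet in 1 with "b" left. Open state 2: 0c->2.
ba: 1a undefined. 1a->0: ok.
bb: 1b undefined. 1b->0: ok.
bc: 1c undefined. 1c->0: ok.
ca: 2a undefined. 2a->0: ok.
cb: 2b undefined. 2b->0: no, cacb/ba meet in 0. 2b->1: ok.
cc: 2c undefined. 2c->0: no, bbcc/ba meet in 0. 2c->1: ok.
All examples now run through 3 states with every (state, symbol) defined. Accept strings end in {1}, Reject strings end in {0,2}; accept={1}.

states=3 start=0 accept={1} delta: 0a->0 0b->1 0c->2 1a->0 1b->0 1c->0 2a->0 2b->1 2c->1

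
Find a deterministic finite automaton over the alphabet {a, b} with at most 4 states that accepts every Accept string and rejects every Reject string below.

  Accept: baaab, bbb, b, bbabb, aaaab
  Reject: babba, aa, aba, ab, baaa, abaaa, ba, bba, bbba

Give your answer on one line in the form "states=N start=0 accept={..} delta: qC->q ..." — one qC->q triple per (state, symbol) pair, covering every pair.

states=3 start=0 accept={0} delta: 0a->1 0b->0 1a->2 1b->2 2a->2 2b->0

State merging on the prefix tree: take the shortest (then alphabetical) example prefix whose next move is undefined and point that move at state 0, else 1, else 2, ...; a target is out if some Accept/Reject pair would then sit in one state with the same input left (inseparable). If every existing state is out, open a new one.
a: 0a undefined. 0a->0: no, b/ab meet in 0 with "b" left. Open state 1: 0a->1.
b: 0b undefined. 0b->0: ok.
aa: 1a undefined. 1a->0: no, baaab/ab meet in 1 with "b" left. 1a->1: no, baaab/ab meet in 1 with "b" left. Open state 2: 1a->2.
ab: 1b undefined. 1b->0: no, bbb/ab meet in 0. 1b->1: no, bbabb/ab meet in 1. 1b->2: ok.
aaa: 2a undefined. 2a->0: no, baaab/aba meet in 0. 2a->1: no, baaab/aa meet in 2. 2a->2: ok.
babb: 2b undefined. 2b->0: ok.
All examples now run through 3 states with every (state, symbol) defined. Accept strings end in {0}, Reject strings end in {1,2}; accept={0}.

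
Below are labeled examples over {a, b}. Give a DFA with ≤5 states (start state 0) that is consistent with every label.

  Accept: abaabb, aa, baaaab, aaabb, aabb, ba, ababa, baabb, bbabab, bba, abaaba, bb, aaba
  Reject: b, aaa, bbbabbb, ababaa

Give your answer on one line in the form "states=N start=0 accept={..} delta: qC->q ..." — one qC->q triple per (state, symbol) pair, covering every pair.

states=5 start=0 accept={0,2,3,4} delta: 0a->1 0b->1 1a->0 1b->2 2a->2 2b->3 3a->4 3b->0 4a->1 4b->3

Grow the machine one transition at a time. Run the examples from 0; the earliest place one falls off (shortest prefix, ties alphabetical) gets sent to the lowest-numbered state that keeps every Accept/Reject pair distinguishable — a pair clashes when both reach the same state with identical unread suffix — and to a fresh state only if none does.
a: 0a undefined. 0a->0: no, aa/aaa meet in 0. Open state 1: 0a->1.
b: 0b undefined. 0b->0: no, bb/b meet in 0. 0b->1: ok.
aa: 1a undefined. 1a->0: ok.
ab: 1b undefined. 1b->0: no, abaabb/ababaa meet in 0. 1b->1: no, abaabb/b meet in 1. Open state 2: 1b->2.
aba: 2a undefined. 2a->0: no, bbabab/b meet in 1. 2a->1: no, aa/ababaa meet in 0. 2a->2: ok.
bbb: 2b undefined. 2b->0: no, abaabb/b meet in 1. 2b->1: no, aaabb/b meet in 1. 2b->2: no, abaabb/bbbabbb meet in 2. Open state 3: 2b->3.
bbba: 3a undefined. 3a->0: no, aaabb/bbbabbb meet in 3. 3a->1: no, abaabb/bbbabbb meet in 3 with "b" left. 3a->2: no, baaaab/ababaa meet in 2. 3a->3: no, aaabb/ababaa meet in 3. Open state 4: 3a->4.
bbbab: 4b undefined. 4b->0: no, baaaab/bbbabbb meet in 2. 4b->1: no, aaabb/bbbabbb meet in 3. 4b->2: no, abaabb/bbbabbb meet in 3 with "b" left. 4b->3: ok.
abaabb: 3b undefined. 3b->0: ok.
ababaa: 4a undefined. 4a->0: no, abaabb/ababaa meet in 0. 4a->1: ok.
All examples now run through 5 states with every (state, symbol) defined. Accept strings end in {0,2,3,4}, Reject strings end in {1}; accept={0,2,3,4}.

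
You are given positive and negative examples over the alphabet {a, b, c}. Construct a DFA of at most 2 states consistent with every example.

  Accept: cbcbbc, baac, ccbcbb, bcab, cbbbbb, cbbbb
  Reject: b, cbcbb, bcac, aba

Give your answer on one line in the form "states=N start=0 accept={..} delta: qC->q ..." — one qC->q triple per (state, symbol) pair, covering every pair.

states=2 start=0 accept={1} delta: 0a->0 0b->0 0c->1 1a->1 1b->1 1c->0

State merging on the prefix tree: take the shortest (then alphabetical) example prefix whose next move is undefined and point that move at state 0, else 1, else 2, ...; a target is out if some Accept/Reject pair would then sit in one state with the same input left (inseparable). If every existing state is out, open a new one.
a: 0a undefined. 0a->0: ok.
b: 0b undefined. 0b->0: ok.
c: 0c undefined. 0c->0: no, cbcbbc/b meet in 0. Open state 1: 0c->1.
cb: 1b undefined. 1b->0: no, cbbbbb/b meet in 0. 1b->1: ok.
cc: 1c undefined. 1c->0: ok.
bca: 1a undefined. 1a->0: no, cbcbbc/bcac meet in 1. 1a->1: ok.
All examples now run through 2 states with every (state, symbol) defined. Accept strings end in {1}, Reject strings end in {0}; accept={1}.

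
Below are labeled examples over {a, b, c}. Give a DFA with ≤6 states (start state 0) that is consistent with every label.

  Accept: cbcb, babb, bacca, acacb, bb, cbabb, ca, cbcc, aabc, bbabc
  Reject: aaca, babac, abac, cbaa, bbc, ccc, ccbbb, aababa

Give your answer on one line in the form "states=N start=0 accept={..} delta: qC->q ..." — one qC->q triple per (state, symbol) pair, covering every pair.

states=5 start=0 accept={0,2,3} delta: 0a->1 0b->0 0c->1 1a->2 1b->2 1c->1 2a->4 2b->3 2c->2 3a->0 3b->1 3c->0 4a->1 4b->0 4c->1

Grow the machine one transition at a time. Run the examples from 0; the earliest place one falls off (shortest prefix, ties alphabetical) gets sent to the lowest-numbered state that keeps every Accept/Reject pair distinguishable — a pair clashes when both reach the same state with identical unread suffix — and to a fresh state only if none does.
a: 0a undefined. 0a->0: no, ca/aaca meet in 0 with "ca" left. Open state 1: 0a->1.
b: 0b undefined. 0b->0: ok.
c: 0c undefined. 0c->0: no, cbcb/bbc meet in 0. 0c->1: ok.
aa: 1a undefined. 1a->0: no, bb/aaca meet in 0. 1a->1: no, ca/bbc meet in 1. Open state 2: 1a->2.
ab: 1b undefined. 1b->0: no, ca/cbaa meet in 2. 1b->1: no, babb/bbc meet in 1. 1b->2: ok.
ac: 1c undefined. 1c->0: no, acacb/ccbbb meet in 0. 1c->1: ok.
aab: 2b undefined. 2b->0: no, babb/ccbbb meet in 0. 2b->1: no, babb/bbc meet in 1. 2b->2: no, babb/ccbbb meet in 2. Open state 3: 2b->3.
aac: 2c undefined. 2c->0: no, cbcc/aaca meet in 1. 2c->1: no, cbcb/aaca meet in 2. 2c->2: ok.
aba: 2a undefined. 2a->0: no, bb/aaca meet in 0. 2a->1: no, bacca/cbaa meet in 2. 2a->2: no, bacca/aaca meet in 2. 2a->3: no, cbcb/aaca meet in 3. Open state 4: 2a->4.
aaba: 3a undefined. 3a->0: ok.
aabc: 3c undefined. 3c->0: ok.
abac: 4c undefined. 4c->0: no, bb/babac meet in 0. 4c->1: ok.
cbaa: 4a undefined. 4a->0: no, bb/cbaa meet in 0. 4a->1: ok.
cbab: 4b undefined. 4b->0: ok.
ccbbb: 3b undefined. 3b->0: no, bb/ccbbb meet in 0. 3b->1: ok.
All examples now run through 5 states with every (state, symbol) defined. Accept strings end in {0,2,3}, Reject strings end in {1,4}; accept={0,2,3}.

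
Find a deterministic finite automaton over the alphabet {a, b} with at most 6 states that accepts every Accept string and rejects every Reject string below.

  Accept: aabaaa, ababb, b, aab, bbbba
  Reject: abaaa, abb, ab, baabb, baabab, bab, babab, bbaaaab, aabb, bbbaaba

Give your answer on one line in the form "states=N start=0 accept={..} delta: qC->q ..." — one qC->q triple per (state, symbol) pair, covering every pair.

states=6 start=0 accept={0,1,4} delta: 0a->1 0b->0 1a->2 1b->3 2a->0 2b->4 3a->3 3b->2 4a->5 4b->2 5a->0 5b->2

State merging on the prefix tree: take the shortest (then alphabetical) example prefix whose next move is undefined and point that move at state 0, else 1, else 2, ...; a target is out if some Accept/Reject pair would then sit in one state with the same input left (inseparable). If every existing state is out, open a new one.
a: 0a undefined. 0a->0: no, aabaaa/abaaa meet in 0 with "baaa" left. Open state 1: 0a->1.
b: 0b undefined. 0b->0: ok.
aa: 1a undefined. 1a->0: no, aabaaa/bbbaaba meet in 1. 1a->1: no, aabaaa/abaaa meet in 1 with "baaa" left. Open state 2: 1a->2.
ab: 1b undefined. 1b->0: no, ababb/abb meet in 0. 1b->1: no, ababb/baabb meet in 2 with "bb" left. 1b->2: no, aab/abb meet in 2 with "b" left. Open state 3: 1b->3.
aab: 2b undefined. 2b->0: no, b/baabb meet in 0. 2b->1: no, aab/baabab meet in 1. 2b->2: no, aab/baabb meet in 2. 2b->3: no, aabaaa/abaaa meet in 3 with "aaa" left. Open state 4: 2b->4.
aba: 3a undefined. 3a->0: no, ababb/babab meet in 0. 3a->1: no, ababb/abb meet in 3 with "b" left. 3a->2: no, ababb/baabb meet in 4 with "b" left. 3a->3: ok.
abb: 3b undefined. 3b->0: no, ababb/abb meet in 0. 3b->1: no, ababb/abaaa meet in 3. 3b->2: ok.
aaba: 4a undefined. 4a->0: no, aabaaa/abb meet in 2. 4a->1: no, bbbba/bbbaaba meet in 1. 4a->2: no, ababb/baabab meet in 4. 4a->3: no, aabaaa/abaaa meet in 3. 4a->4: no, aabaaa/bbbaaba meet in 4. Open state 5: 4a->5.
aabb: 4b undefined. 4b->0: no, b/baabb meet in 0. 4b->1: no, bbbba/baabb meet in 1. 4b->2: ok.
aabaa: 5a undefined. 5a->0: ok.
bbaaa: 2a undefined. 2a->0: ok.
baabab: 5b undefined. 5b->0: no, b/baabab meet in 0. 5b->1: no, aabaaa/baabab meet in 1. 5b->2: ok.
All examples now run through 6 states with every (state, symbol) defined. Accept strings end in {0,1,4}, Reject strings end in {2,3,5}; accept={0,1,4}.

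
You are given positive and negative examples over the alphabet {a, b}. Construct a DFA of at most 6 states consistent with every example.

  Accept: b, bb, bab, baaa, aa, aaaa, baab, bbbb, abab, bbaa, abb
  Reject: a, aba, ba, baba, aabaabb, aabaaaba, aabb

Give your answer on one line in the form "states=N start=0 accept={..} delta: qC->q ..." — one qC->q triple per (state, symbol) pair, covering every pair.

states=4 start=0 accept={0,2,3} delta: 0a->1 0b->0 1a->2 1b->0 2a->2 2b->3 3a->1 3b->1

Grow the machine one transition at a time. Run the examples from 0; the earliest place one falls off (shortest prefix, ties alphabetical) gets sent to the lowest-numbered state that keeps every Accept/Reject pair distinguishable — a pair clashes when both reach the same state with identical unread suffix — and to a fresh state only if none does.
a: 0a undefined. 0a->0: no, bb/aabb meet in 0 with "bb" left. Open state 1: 0a->1.
b: 0b undefined. 0b->0: ok.
aa: 1a undefined. 1a->0: no, b/aabaabb meet in 0. 1a->1: no, baaa/a meet in 1. Open state 2: 1a->2.
ab: 1b undefined. 1b->0: ok.
aaa: 2a undefined. 2a->0: no, aaaa/a meet in 1. 2a->1: no, baaa/a meet in 1. 2a->2: ok.
aab: 2b undefined. 2b->0: no, b/aabaabb meet in 0. 2b->1: no, b/aabaabb meet in 0. 2b->2: no, baaa/aabaabb meet in 2. Open state 3: 2b->3.
aaba: 3a undefined. 3a->0: no, b/aabaabb meet in 0. 3a->1: ok.
aabb: 3b undefined. 3b->0: no, b/aabaabb meet in 0. 3b->1: ok.
All examples now run through 4 states with every (state, symbol) defined. Accept strings end in {0,2,3}, Reject strings end in {1}; accept={0,2,3}.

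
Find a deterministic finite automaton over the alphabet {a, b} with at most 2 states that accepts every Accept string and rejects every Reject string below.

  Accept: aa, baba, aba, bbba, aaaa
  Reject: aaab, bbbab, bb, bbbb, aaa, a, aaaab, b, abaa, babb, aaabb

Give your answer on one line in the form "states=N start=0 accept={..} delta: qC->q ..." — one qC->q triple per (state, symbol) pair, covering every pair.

states=2 start=0 accept={0} delta: 0a->1 0b->1 1a->0 1b->1

State merging on the prefix tree: take the shortest (then alphabetical) example prefix whose next move is undefined and point that move at state 0, else 1, else 2, ...; a target is out if some Accept/Reject pair would then sit in one state with the same input left (inseparable). If every existing state is out, open a new one.
a: 0a undefined. 0a->0: no, aa/aaa meet in 0. Open state 1: 0a->1.
b: 0b undefined. 0b->0: no, bbba/a meet in 1. 0b->1: ok.
aa: 1a undefined. 1a->0: ok.
ab: 1b undefined. 1b->0: no, aa/aaab meet in 0. 1b->1: ok.
All examples now run through 2 states with every (state, symbol) defined. Accept strings end in {0}, Reject strings end in {1}; accept={0}.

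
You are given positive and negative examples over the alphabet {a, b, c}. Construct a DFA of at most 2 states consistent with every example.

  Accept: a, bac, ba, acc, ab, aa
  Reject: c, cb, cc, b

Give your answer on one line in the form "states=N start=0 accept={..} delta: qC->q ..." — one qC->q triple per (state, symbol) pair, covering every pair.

State merging on the prefix tree: take the shortest (then alphabetical) example prefix whose next move is undefined and point that move at state 0, else 1, else 2, ...; a target is out if some Accept/Reject pair would then sit in one state with the same input left (inseparable). If every existing state is out, open a new one.
a: 0a undefined. 0a->0: no, acc/cc meet in 0 with "cc" left. Open state 1: 0a->1.
b: 0b undefined. 0b->0: ok.
c: 0c undefined. 0c->0: ok.
aa: 1a undefined. 1a->0: no, aa/c meet in 0. 1a->1: ok.
ab: 1b undefined. 1b->0: no, ab/c meet in 0. 1b->1: ok.
ac: 1c undefined. 1c->0: no, bac/c meet in 0. 1c->1: ok.
All examples now run through 2 states with every (state, symbol) defined. Accept strings end in {1}, Reject strings end in {0}; accept={1}.

states=2 start=0 accept={1} delta: 0a->1 0b->0 0c->0 1a->1 1b->1 1c->1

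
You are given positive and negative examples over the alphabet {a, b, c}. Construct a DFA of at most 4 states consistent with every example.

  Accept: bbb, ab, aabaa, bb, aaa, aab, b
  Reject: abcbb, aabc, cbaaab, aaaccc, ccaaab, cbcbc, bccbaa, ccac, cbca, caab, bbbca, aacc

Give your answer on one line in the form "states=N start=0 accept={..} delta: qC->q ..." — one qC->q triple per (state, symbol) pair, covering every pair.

states=2 start=0 accept={0} delta: 0a->0 0b->0 0c->1 1a->1 1b->1 1c->1

Grow the machine one transition at a time. Run the examples from 0; the earliest place one falls off (shortest prefix, ties alphabetical) gets sent to the lowest-numbered state that keeps every Accept/Reject pair distinguishable — a pair clashes when both reach the same state with identical unread suffix — and to a fresh state only if none does.
a: 0a undefined. 0a->0: ok.
b: 0b undefined. 0b->0: ok.
c: 0c undefined. 0c->0: no, bbb/abcbb meet in 0. Open state 1: 0c->1.
ca: 1a undefined. 1a->0: no, bbb/caab meet in 0. 1a->1: ok.
cb: 1b undefined. 1b->0: no, bbb/abcbb meet in 0. 1b->1: ok.
cc: 1c undefined. 1c->0: no, bbb/ccaaab meet in 0. 1c->1: ok.
All examples now run through 2 states with every (state, symbol) defined. Accept strings end in {0}, Reject strings end in {1}; accept={0}.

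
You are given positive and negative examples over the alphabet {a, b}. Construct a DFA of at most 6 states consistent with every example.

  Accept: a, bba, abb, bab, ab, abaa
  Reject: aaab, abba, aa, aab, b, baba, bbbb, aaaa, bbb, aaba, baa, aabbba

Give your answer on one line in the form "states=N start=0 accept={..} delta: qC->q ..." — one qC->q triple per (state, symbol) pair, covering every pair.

State merging on the prefix tree: take the shortest (then alphabetical) example prefix whose next move is undefined and point that move at state 0, else 1, else 2, ...; a target is out if some Accept/Reject pair would then sit in one state with the same input left (inseparable). If every existing state is out, open a new one.
a: 0a undefined. 0a->0: no, a/aa meet in 0. Open state 1: 0a->1.
b: 0b undefined. 0b->0: ok.
aa: 1a undefined. 1a->0: no, a/aaba meet in 1. 1a->1: no, a/aa meet in 1. Open state 2: 1a->2.
ab: 1b undefined. 1b->0: no, a/abba meet in 1. 1b->1: ok.
aaa: 2a undefined. 2a->0: no, a/aaaa meet in 1. 2a->1: no, a/aaab meet in 1. 2a->2: no, abaa/abba meet in 2. Open state 3: 2a->3.
aab: 2b undefined. 2b->0: no, a/aaba meet in 1. 2b->1: no, a/aab meet in 1. 2b->2: no, abaa/aaba meet in 3. 2b->3: no, abaa/aab meet in 3. Open state 4: 2b->4.
aaaa: 3a undefined. 3a->0: ok.
aaab: 3b undefined. 3b->0: ok.
aaba: 4a undefined. 4a->0: ok.
aabb: 4b undefined. 4b->0: no, a/aabbba meet in 1. 4b->1: ok.
All examples now run through 5 states with every (state, symbol) defined. Accept strings end in {1,3}, Reject strings end in {0,2,4}; accept={1,3}.

states=5 start=0 accept={1,3} delta: 0a->1 0b->0 1a->2 1b->1 2a->3 2b->4 3a->0 3b->0 4a->0 4b->1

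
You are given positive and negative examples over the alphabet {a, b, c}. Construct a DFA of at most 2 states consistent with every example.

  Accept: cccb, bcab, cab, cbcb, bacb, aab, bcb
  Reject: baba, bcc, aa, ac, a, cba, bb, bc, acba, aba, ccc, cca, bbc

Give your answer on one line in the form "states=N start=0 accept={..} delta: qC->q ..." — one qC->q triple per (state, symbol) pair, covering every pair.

states=2 start=0 accept={1} delta: 0a->0 0b->1 0c->0 1a->0 1b->0 1c->0

Fold the examples into a partial DFA from state 0: repeatedly fix the first undefined (state, symbol) met by the shortest-then-alphabetical prefix, trying targets in increasing order and rejecting any under which an Accept and a Reject string meet in one state with the same remainder; add a state when all current targets are rejected. Accepting states are where Accept strings end.
a: 0a undefined. 0a->0: ok.
b: 0b undefined. 0b->0: no, aab/baba meet in 0. Open state 1: 0b->1.
c: 0c undefined. 0c->0: ok.
ba: 1a undefined. 1a->0: ok.
bb: 1b undefined. 1b->0: ok.
bc: 1c undefined. 1c->0: ok.
All examples now run through 2 states with every (state, symbol) defined. Accept strings end in {1}, Reject strings end in {0}; accept={1}.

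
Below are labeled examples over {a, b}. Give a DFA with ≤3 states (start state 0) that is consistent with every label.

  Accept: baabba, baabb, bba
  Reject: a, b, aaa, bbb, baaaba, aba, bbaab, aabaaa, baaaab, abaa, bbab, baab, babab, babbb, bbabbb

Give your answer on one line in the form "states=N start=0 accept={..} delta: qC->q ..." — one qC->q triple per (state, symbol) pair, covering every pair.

states=3 start=0 accept={2} delta: 0a->0 0b->1 1a->0 1b->2 2a->2 2b->1

State merging on the prefix tree: take the shortest (then alphabetical) example prefix whose next move is undefined and point that move at state 0, else 1, else 2, ...; a target is out if some Accept/Reject pair would then sit in one state with the same input left (inseparable). If every existing state is out, open a new one.
a: 0a undefined. 0a->0: ok.
b: 0b undefined. 0b->0: no, baabba/a meet in 0. Open state 1: 0b->1.
ba: 1a undefined. 1a->0: ok.
bb: 1b undefined. 1b->0: no, baabba/a meet in 0. 1b->1: no, baabba/a meet in 0. Open state 2: 1b->2.
bba: 2a undefined. 2a->0: no, baabba/a meet in 0. 2a->1: no, baabba/b meet in 1. 2a->2: ok.
bbb: 2b undefined. 2b->0: no, baabba/bbabbb meet in 2. 2b->1: ok.
All examples now run through 3 states with every (state, symbol) defined. Accept strings end in {2}, Reject strings end in {0,1}; accept={2}.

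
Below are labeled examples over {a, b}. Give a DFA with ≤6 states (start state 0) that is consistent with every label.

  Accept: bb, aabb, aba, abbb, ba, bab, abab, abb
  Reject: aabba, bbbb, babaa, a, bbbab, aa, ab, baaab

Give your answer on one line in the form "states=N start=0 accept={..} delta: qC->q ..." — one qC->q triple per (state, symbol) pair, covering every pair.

states=4 start=0 accept={2,3} delta: 0a->0 0b->1 1a->2 1b->2 2a->0 2b->3 3a->0 3b->0

State merging on the prefix tree: take the shortest (then alphabetical) example prefix whose next move is undefined and point that move at state 0, else 1, else 2, ...; a target is out if some Accept/Reject pair would then sit in one state with the same input left (inseparable). If every existing state is out, open a new one.
a: 0a undefined. 0a->0: ok.
b: 0b undefined. 0b->0: no, bb/aabba meet in 0. Open state 1: 0b->1.
ba: 1a undefined. 1a->0: no, aba/babaa meet in 0. 1a->1: no, bb/baaab meet in 1 with "b" left. Open state 2: 1a->2.
bb: 1b undefined. 1b->0: no, bb/aabba meet in 0. 1b->1: no, bb/bbbb meet in 1. 1b->2: ok.
baa: 2a undefined. 2a->0: ok.
bab: 2b undefined. 2b->0: no, abbb/aabba meet in 0. 2b->1: no, bb/bbbb meet in 2. 2b->2: no, bb/bbbb meet in 2. Open state 3: 2b->3.
baba: 3a undefined. 3a->0: ok.
bbbb: 3b undefined. 3b->0: ok.
All examples now run through 4 states with every (state, symbol) defined. Accept strings end in {2,3}, Reject strings end in {0,1}; accept={2,3}.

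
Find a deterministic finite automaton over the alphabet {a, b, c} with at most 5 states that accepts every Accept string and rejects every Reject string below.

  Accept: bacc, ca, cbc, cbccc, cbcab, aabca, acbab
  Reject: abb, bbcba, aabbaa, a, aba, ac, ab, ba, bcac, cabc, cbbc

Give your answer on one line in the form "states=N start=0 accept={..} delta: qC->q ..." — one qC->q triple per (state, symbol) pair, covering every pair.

states=4 start=0 accept={2,3} delta: 0a->0 0b->0 0c->1 1a->2 1b->3 1c->2 2a->1 2b->0 2c->1 3a->1 3b->0 3c->2

Grow the machine one transition at a time. Run the examples from 0; the earliest place one falls off (shortest prefix, ties alphabetical) gets sent to the lowest-numbered state that keeps every Accept/Reject pair distinguishable — a pair clashes when both reach the same state with identical unread suffix — and to a fresh state only if none does.
a: 0a undefined. 0a->0: ok.
b: 0b undefined. 0b->0: ok.
c: 0c undefined. 0c->0: no, bacc/abb meet in 0. Open state 1: 0c->1.
ca: 1a undefined. 1a->0: no, ca/abb meet in 0. 1a->1: no, bacc/bcac meet in 1 with "c" left. Open state 2: 1a->2.
cb: 1b undefined. 1b->0: no, cbc/ac meet in 1. 1b->1: no, bacc/cbbc meet in 1 with "c" left. 1b->2: no, cbc/bcac meet in 2 with "c" left. Open state 3: 1b->3.
cab: 2b undefined. 2b->0: ok.
cbb: 3b undefined. 3b->0: ok.
cbc: 3c undefined. 3c->0: no, cbc/abb meet in 0. 3c->1: no, cbc/ac meet in 1. 3c->2: ok.
acba: 3a undefined. 3a->0: no, acbab/abb meet in 0. 3a->1: ok.
bacc: 1c undefined. 1c->0: no, bacc/abb meet in 0. 1c->1: no, bacc/bbcba meet in 1. 1c->2: ok.
bcac: 2c undefined. 2c->0: no, cbccc/bbcba meet in 1. 2c->1: ok.
cbca: 2a undefined. 2a->0: no, cbcab/abb meet in 0. 2a->1: ok.
All examples now run through 4 states with every (state, symbol) defined. Accept strings end in {2,3}, Reject strings end in {0,1}; accept={2,3}.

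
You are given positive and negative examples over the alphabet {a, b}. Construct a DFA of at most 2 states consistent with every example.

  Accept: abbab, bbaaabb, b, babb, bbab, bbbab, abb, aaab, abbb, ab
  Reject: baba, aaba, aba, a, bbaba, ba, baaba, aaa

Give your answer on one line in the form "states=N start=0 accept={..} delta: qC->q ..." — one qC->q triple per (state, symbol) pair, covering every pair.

states=2 start=0 accept={1} delta: 0a->0 0b->1 1a->0 1b->1

State merging on the prefix tree: take the shortest (then alphabetical) example prefix whose next move is undefined and point that move at state 0, else 1, else 2, ...; a target is out if some Accept/Reject pair would then sit in one state with the same input left (inseparable). If every existing state is out, open a new one.
a: 0a undefined. 0a->0: ok.
b: 0b undefined. 0b->0: no, abbab/baba meet in 0. Open state 1: 0b->1.
ba: 1a undefined. 1a->0: ok.
bb: 1b undefined. 1b->0: no, bbaaabb/baba meet in 0. 1b->1: ok.
All examples now run through 2 states with every (state, symbol) defined. Accept strings end in {1}, Reject strings end in {0}; accept={1}.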